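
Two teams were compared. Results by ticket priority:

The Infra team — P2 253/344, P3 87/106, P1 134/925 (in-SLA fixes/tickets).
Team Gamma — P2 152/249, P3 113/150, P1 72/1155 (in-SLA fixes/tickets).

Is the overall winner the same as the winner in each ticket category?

P2: the Infra team 253/344 = 73.5%, Team Gamma 152/249 = 61.0% → the Infra team
P3: the Infra team 87/106 = 82.1%, Team Gamma 113/150 = 75.3% → the Infra team
P1: the Infra team 134/925 = 14.5%, Team Gamma 72/1155 = 6.2% → the Infra team
Overall: the Infra team 474/1375 = 34.5%, Team Gamma 337/1554 = 21.7% → the Infra team
The Infra team wins overall and in every ticket group — no reversal.

Yes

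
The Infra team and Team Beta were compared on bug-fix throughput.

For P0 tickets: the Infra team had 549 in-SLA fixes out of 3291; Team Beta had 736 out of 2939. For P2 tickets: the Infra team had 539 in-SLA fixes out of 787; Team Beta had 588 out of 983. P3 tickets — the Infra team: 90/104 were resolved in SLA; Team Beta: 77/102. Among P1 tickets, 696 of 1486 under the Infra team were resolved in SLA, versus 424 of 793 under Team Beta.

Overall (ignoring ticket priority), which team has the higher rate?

Team Beta

P0: the Infra team 549/3291 = 16.7%, Team Beta 736/2939 = 25.0% → Team Beta
P2: the Infra team 539/787 = 68.5%, Team Beta 588/983 = 59.8% → the Infra team
P3: the Infra team 90/104 = 86.5%, Team Beta 77/102 = 75.5% → the Infra team
P1: the Infra team 696/1486 = 46.8%, Team Beta 424/793 = 53.5% → Team Beta
Overall: the Infra team 1874/5668 = 33.1%, Team Beta 1825/4817 = 37.9% → Team Beta
(Neither sweeps every ticket group, but Team Beta has the higher pooled rate.)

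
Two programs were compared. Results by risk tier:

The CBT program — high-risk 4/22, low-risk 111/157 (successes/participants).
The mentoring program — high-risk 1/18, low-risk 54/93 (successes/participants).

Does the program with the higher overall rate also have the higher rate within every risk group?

Yes

High-risk: the CBT program 4/22 = 18.2%, the mentoring program 1/18 = 5.6% → the CBT program
Low-risk: the CBT program 111/157 = 70.7%, the mentoring program 54/93 = 58.1% → the CBT program
Overall: the CBT program 115/179 = 64.2%, the mentoring program 55/111 = 49.5% → the CBT program
The CBT program wins overall and in every risk group — no reversal.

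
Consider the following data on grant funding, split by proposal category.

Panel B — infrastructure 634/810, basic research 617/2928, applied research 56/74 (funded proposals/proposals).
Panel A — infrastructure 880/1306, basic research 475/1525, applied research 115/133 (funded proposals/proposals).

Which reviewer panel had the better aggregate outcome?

Panel A

Infrastructure: Panel B 634/810 = 78.3%, Panel A 880/1306 = 67.4% → Panel B
Basic research: Panel B 617/2928 = 21.1%, Panel A 475/1525 = 31.1% → Panel A
Applied research: Panel B 56/74 = 75.7%, Panel A 115/133 = 86.5% → Panel A
Overall: Panel B 1307/3812 = 34.3%, Panel A 1470/2964 = 49.6% → Panel A
(Neither sweeps every proposal group, but Panel A has the higher pooled rate.)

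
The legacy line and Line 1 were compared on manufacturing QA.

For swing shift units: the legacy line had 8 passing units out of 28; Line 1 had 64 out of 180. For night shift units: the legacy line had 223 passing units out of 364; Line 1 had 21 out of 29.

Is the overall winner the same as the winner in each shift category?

Swing shift: the legacy line 8/28 = 28.6%, Line 1 64/180 = 35.6% → Line 1
Night shift: the legacy line 223/364 = 61.3%, Line 1 21/29 = 72.4% → Line 1
Overall: the legacy line 231/392 = 58.9%, Line 1 85/209 = 40.7% → the legacy line
Line 1 wins each shift group but the legacy line wins overall — the comparison reverses. Line 1's units skew toward swing shift, which has a lower base rate.

No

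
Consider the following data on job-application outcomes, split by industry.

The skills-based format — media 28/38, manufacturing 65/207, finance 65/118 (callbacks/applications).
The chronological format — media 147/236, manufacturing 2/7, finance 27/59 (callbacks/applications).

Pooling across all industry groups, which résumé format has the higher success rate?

Media: the skills-based format 28/38 = 73.7%, the chronological format 147/236 = 62.3% → the skills-based format
Manufacturing: the skills-based format 65/207 = 31.4%, the chronological format 2/7 = 28.6% → the skills-based format
Finance: the skills-based format 65/118 = 55.1%, the chronological format 27/59 = 45.8% → the skills-based format
Overall: the skills-based format 158/363 = 43.5%, the chronological format 176/302 = 58.3% → the chronological format
(The skills-based format wins every industry group but the chronological format wins overall — the skills-based format's applications skew toward the low-rate manufacturing group.)

the chronological format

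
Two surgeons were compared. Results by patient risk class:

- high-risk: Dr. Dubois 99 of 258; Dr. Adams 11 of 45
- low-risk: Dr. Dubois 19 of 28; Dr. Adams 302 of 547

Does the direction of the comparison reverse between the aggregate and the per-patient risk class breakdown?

High-risk: Dr. Dubois 99/258 = 38.4%, Dr. Adams 11/45 = 24.4% → Dr. Dubois
Low-risk: Dr. Dubois 19/28 = 67.9%, Dr. Adams 302/547 = 55.2% → Dr. Dubois
Overall: Dr. Dubois 118/286 = 41.3%, Dr. Adams 313/592 = 52.9% → Dr. Adams
Dr. Dubois wins each patient risk group but Dr. Adams wins overall — the comparison reverses. Dr. Dubois's operations skew toward high-risk, which has a lower base rate.

Yes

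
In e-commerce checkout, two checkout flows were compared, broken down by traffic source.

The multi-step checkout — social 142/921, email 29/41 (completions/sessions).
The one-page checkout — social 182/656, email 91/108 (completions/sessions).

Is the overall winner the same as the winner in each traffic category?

Social: the multi-step checkout 142/921 = 15.4%, the one-page checkout 182/656 = 27.7% → the one-page checkout
Email: the multi-step checkout 29/41 = 70.7%, the one-page checkout 91/108 = 84.3% → the one-page checkout
Overall: the multi-step checkout 171/962 = 17.8%, the one-page checkout 273/764 = 35.7% → the one-page checkout
The one-page checkout wins overall and in every traffic group — no reversal.

Yes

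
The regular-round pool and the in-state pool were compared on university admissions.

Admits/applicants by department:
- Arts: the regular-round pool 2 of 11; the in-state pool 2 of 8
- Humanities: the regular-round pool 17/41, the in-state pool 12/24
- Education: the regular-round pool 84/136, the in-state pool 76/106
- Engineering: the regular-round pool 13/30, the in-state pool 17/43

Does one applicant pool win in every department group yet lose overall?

Arts: the regular-round pool 2/11 = 18.2%, the in-state pool 2/8 = 25.0% → the in-state pool
Humanities: the regular-round pool 17/41 = 41.5%, the in-state pool 12/24 = 50.0% → the in-state pool
Education: the regular-round pool 84/136 = 61.8%, the in-state pool 76/106 = 71.7% → the in-state pool
Engineering: the regular-round pool 13/30 = 43.3%, the in-state pool 17/43 = 39.5% → the regular-round pool
Overall: the regular-round pool 116/218 = 53.2%, the in-state pool 107/181 = 59.1% → the in-state pool
Neither sweeps: the regular-round pool wins 1 of 4 groups, the in-state pool wins 3. The in-state pool wins overall but not every group — no Simpson reversal.

No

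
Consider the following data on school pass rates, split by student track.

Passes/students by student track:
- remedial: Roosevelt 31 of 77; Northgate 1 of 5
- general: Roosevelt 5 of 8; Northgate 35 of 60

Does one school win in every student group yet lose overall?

Remedial: Roosevelt 31/77 = 40.3%, Northgate 1/5 = 20.0% → Roosevelt
General: Roosevelt 5/8 = 62.5%, Northgate 35/60 = 58.3% → Roosevelt
Overall: Roosevelt 36/85 = 42.4%, Northgate 36/65 = 55.4% → Northgate
Roosevelt wins each student group but Northgate wins overall — the comparison reverses. Roosevelt's students skew toward remedial, which has a lower base rate.

Yes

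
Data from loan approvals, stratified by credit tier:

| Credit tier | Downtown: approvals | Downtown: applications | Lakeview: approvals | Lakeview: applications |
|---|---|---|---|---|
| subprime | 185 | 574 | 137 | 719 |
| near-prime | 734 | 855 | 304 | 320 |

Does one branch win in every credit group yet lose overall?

Subprime: Downtown 185/574 = 32.2%, Lakeview 137/719 = 19.1% → Downtown
Near-prime: Downtown 734/855 = 85.8%, Lakeview 304/320 = 95.0% → Lakeview
Overall: Downtown 919/1429 = 64.3%, Lakeview 441/1039 = 42.4% → Downtown
Neither sweeps: Downtown wins 1 of 2 groups, Lakeview wins 1. Downtown wins overall but not every group — no Simpson reversal.

No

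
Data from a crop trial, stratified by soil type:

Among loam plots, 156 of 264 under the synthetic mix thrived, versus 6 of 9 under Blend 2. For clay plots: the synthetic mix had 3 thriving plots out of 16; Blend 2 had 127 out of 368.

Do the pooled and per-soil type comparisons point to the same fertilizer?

No

Loam: the synthetic mix 156/264 = 59.1%, Blend 2 6/9 = 66.7% → Blend 2
Clay: the synthetic mix 3/16 = 18.8%, Blend 2 127/368 = 34.5% → Blend 2
Overall: the synthetic mix 159/280 = 56.8%, Blend 2 133/377 = 35.3% → the synthetic mix
Blend 2 wins each soil group but the synthetic mix wins overall — the comparison reverses. Blend 2's plots skew toward clay, which has a lower base rate.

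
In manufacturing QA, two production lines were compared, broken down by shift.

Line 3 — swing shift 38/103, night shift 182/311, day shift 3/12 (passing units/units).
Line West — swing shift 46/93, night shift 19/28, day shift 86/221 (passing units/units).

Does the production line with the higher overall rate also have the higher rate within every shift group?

Swing shift: Line 3 38/103 = 36.9%, Line West 46/93 = 49.5% → Line West
Night shift: Line 3 182/311 = 58.5%, Line West 19/28 = 67.9% → Line West
Day shift: Line 3 3/12 = 25.0%, Line West 86/221 = 38.9% → Line West
Overall: Line 3 223/426 = 52.3%, Line West 151/342 = 44.2% → Line 3
Line West wins each shift group but Line 3 wins overall — the comparison reverses. Line West's units skew toward day shift, which has a lower base rate.

No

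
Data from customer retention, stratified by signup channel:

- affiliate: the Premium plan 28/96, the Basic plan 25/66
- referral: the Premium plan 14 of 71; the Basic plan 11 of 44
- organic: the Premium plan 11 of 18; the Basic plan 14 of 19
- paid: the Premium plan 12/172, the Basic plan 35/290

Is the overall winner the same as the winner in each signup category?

Affiliate: the Premium plan 28/96 = 29.2%, the Basic plan 25/66 = 37.9% → the Basic plan
Referral: the Premium plan 14/71 = 19.7%, the Basic plan 11/44 = 25.0% → the Basic plan
Organic: the Premium plan 11/18 = 61.1%, the Basic plan 14/19 = 73.7% → the Basic plan
Paid: the Premium plan 12/172 = 7.0%, the Basic plan 35/290 = 12.1% → the Basic plan
Overall: the Premium plan 65/357 = 18.2%, the Basic plan 85/419 = 20.3% → the Basic plan
The Basic plan wins overall and in every signup group — no reversal.

Yes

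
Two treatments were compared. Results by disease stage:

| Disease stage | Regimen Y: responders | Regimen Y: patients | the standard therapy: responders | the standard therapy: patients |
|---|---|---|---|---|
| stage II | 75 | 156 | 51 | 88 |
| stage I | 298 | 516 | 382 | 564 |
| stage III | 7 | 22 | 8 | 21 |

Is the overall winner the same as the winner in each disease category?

Yes

Stage II: Regimen Y 75/156 = 48.1%, the standard therapy 51/88 = 58.0% → the standard therapy
Stage I: Regimen Y 298/516 = 57.8%, the standard therapy 382/564 = 67.7% → the standard therapy
Stage III: Regimen Y 7/22 = 31.8%, the standard therapy 8/21 = 38.1% → the standard therapy
Overall: Regimen Y 380/694 = 54.8%, the standard therapy 441/673 = 65.5% → the standard therapy
The standard therapy wins overall and in every disease group — no reversal.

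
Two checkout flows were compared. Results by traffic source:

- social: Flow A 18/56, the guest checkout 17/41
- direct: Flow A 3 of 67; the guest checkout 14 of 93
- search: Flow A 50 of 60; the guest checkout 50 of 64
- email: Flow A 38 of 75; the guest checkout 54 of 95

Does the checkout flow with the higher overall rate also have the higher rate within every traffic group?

Social: Flow A 18/56 = 32.1%, the guest checkout 17/41 = 41.5% → the guest checkout
Direct: Flow A 3/67 = 4.5%, the guest checkout 14/93 = 15.1% → the guest checkout
Search: Flow A 50/60 = 83.3%, the guest checkout 50/64 = 78.1% → Flow A
Email: Flow A 38/75 = 50.7%, the guest checkout 54/95 = 56.8% → the guest checkout
Overall: Flow A 109/258 = 42.2%, the guest checkout 135/293 = 46.1% → the guest checkout
Neither sweeps: Flow A wins 1 of 4 groups, the guest checkout wins 3. The guest checkout wins overall but not every group — no Simpson reversal.

No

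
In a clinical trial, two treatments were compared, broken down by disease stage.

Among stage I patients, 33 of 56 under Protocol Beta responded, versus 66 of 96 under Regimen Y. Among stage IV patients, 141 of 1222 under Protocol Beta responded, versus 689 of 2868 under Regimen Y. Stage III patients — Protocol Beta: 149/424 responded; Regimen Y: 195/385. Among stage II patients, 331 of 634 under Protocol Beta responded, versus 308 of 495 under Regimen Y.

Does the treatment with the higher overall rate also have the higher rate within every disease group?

Yes

Stage I: Protocol Beta 33/56 = 58.9%, Regimen Y 66/96 = 68.8% → Regimen Y
Stage IV: Protocol Beta 141/1222 = 11.5%, Regimen Y 689/2868 = 24.0% → Regimen Y
Stage III: Protocol Beta 149/424 = 35.1%, Regimen Y 195/385 = 50.6% → Regimen Y
Stage II: Protocol Beta 331/634 = 52.2%, Regimen Y 308/495 = 62.2% → Regimen Y
Overall: Protocol Beta 654/2336 = 28.0%, Regimen Y 1258/3844 = 32.7% → Regimen Y
Regimen Y wins overall and in every disease group — no reversal.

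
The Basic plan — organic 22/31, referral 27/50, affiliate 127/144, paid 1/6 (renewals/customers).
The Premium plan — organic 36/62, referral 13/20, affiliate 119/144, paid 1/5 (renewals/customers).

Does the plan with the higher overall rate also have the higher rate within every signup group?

No

Organic: the Basic plan 22/31 = 71.0%, the Premium plan 36/62 = 58.1% → the Basic plan
Referral: the Basic plan 27/50 = 54.0%, the Premium plan 13/20 = 65.0% → the Premium plan
Affiliate: the Basic plan 127/144 = 88.2%, the Premium plan 119/144 = 82.6% → the Basic plan
Paid: the Basic plan 1/6 = 16.7%, the Premium plan 1/5 = 20.0% → the Premium plan
Overall: the Basic plan 177/231 = 76.6%, the Premium plan 169/231 = 73.2% → the Basic plan
Neither sweeps: the Basic plan wins 2 of 4 groups, the Premium plan wins 2. The Basic plan wins overall but not every group — no Simpson reversal.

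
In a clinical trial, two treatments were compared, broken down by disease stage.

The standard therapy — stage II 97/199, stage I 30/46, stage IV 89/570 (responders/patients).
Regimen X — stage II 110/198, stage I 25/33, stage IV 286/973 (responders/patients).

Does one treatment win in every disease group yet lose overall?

No

Stage II: the standard therapy 97/199 = 48.7%, Regimen X 110/198 = 55.6% → Regimen X
Stage I: the standard therapy 30/46 = 65.2%, Regimen X 25/33 = 75.8% → Regimen X
Stage IV: the standard therapy 89/570 = 15.6%, Regimen X 286/973 = 29.4% → Regimen X
Overall: the standard therapy 216/815 = 26.5%, Regimen X 421/1204 = 35.0% → Regimen X
Regimen X wins overall and in every disease group — no reversal.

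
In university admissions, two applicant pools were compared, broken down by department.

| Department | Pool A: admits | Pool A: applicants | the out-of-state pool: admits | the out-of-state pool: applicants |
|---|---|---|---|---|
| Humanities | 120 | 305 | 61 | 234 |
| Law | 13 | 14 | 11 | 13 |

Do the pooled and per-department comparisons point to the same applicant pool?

Humanities: Pool A 120/305 = 39.3%, the out-of-state pool 61/234 = 26.1% → Pool A
Law: Pool A 13/14 = 92.9%, the out-of-state pool 11/13 = 84.6% → Pool A
Overall: Pool A 133/319 = 41.7%, the out-of-state pool 72/247 = 29.1% → Pool A
Pool A wins overall and in every department group — no reversal.

Yes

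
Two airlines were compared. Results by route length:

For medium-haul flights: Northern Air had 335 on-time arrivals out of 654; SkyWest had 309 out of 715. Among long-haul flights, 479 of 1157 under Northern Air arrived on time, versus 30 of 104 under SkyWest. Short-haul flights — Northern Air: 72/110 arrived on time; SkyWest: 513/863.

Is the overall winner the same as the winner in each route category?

No

Medium-haul: Northern Air 335/654 = 51.2%, SkyWest 309/715 = 43.2% → Northern Air
Long-haul: Northern Air 479/1157 = 41.4%, SkyWest 30/104 = 28.8% → Northern Air
Short-haul: Northern Air 72/110 = 65.5%, SkyWest 513/863 = 59.4% → Northern Air
Overall: Northern Air 886/1921 = 46.1%, SkyWest 852/1682 = 50.7% → SkyWest
Northern Air wins each route group but SkyWest wins overall — the comparison reverses. Northern Air's flights skew toward long-haul, which has a lower base rate.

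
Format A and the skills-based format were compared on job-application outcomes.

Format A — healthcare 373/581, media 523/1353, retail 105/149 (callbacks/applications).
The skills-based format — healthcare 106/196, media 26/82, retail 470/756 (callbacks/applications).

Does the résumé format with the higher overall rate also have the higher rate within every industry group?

No

Healthcare: Format A 373/581 = 64.2%, the skills-based format 106/196 = 54.1% → Format A
Media: Format A 523/1353 = 38.7%, the skills-based format 26/82 = 31.7% → Format A
Retail: Format A 105/149 = 70.5%, the skills-based format 470/756 = 62.2% → Format A
Overall: Format A 1001/2083 = 48.1%, the skills-based format 602/1034 = 58.2% → the skills-based format
Format A wins each industry group but the skills-based format wins overall — the comparison reverses. Format A's applications skew toward media, which has a lower base rate.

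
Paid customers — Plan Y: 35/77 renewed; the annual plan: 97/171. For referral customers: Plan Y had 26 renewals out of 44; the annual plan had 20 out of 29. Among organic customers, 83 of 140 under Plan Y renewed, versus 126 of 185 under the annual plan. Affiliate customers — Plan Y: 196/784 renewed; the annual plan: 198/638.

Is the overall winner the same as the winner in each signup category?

Paid: Plan Y 35/77 = 45.5%, the annual plan 97/171 = 56.7% → the annual plan
Referral: Plan Y 26/44 = 59.1%, the annual plan 20/29 = 69.0% → the annual plan
Organic: Plan Y 83/140 = 59.3%, the annual plan 126/185 = 68.1% → the annual plan
Affiliate: Plan Y 196/784 = 25.0%, the annual plan 198/638 = 31.0% → the annual plan
Overall: Plan Y 340/1045 = 32.5%, the annual plan 441/1023 = 43.1% → the annual plan
The annual plan wins overall and in every signup group — no reversal.

Yes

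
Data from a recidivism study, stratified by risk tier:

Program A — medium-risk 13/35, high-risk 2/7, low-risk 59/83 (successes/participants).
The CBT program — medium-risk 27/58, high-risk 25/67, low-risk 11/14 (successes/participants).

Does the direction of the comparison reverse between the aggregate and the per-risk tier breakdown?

Yes

Medium-risk: Program A 13/35 = 37.1%, the CBT program 27/58 = 46.6% → the CBT program
High-risk: Program A 2/7 = 28.6%, the CBT program 25/67 = 37.3% → the CBT program
Low-risk: Program A 59/83 = 71.1%, the CBT program 11/14 = 78.6% → the CBT program
Overall: Program A 74/125 = 59.2%, the CBT program 63/139 = 45.3% → Program A
The CBT program wins each risk group but Program A wins overall — the comparison reverses. The CBT program's participants skew toward high-risk, which has a lower base rate.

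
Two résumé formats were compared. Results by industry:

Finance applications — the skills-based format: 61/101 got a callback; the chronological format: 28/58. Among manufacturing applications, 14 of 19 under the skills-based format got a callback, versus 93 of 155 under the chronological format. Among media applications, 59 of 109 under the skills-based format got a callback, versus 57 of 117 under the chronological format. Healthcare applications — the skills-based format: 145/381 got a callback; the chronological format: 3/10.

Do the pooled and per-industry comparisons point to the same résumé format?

Finance: the skills-based format 61/101 = 60.4%, the chronological format 28/58 = 48.3% → the skills-based format
Manufacturing: the skills-based format 14/19 = 73.7%, the chronological format 93/155 = 60.0% → the skills-based format
Media: the skills-based format 59/109 = 54.1%, the chronological format 57/117 = 48.7% → the skills-based format
Healthcare: the skills-based format 145/381 = 38.1%, the chronological format 3/10 = 30.0% → the skills-based format
Overall: the skills-based format 279/610 = 45.7%, the chronological format 181/340 = 53.2% → the chronological format
The skills-based format wins each industry group but the chronological format wins overall — the comparison reverses. The skills-based format's applications skew toward healthcare, which has a lower base rate.

No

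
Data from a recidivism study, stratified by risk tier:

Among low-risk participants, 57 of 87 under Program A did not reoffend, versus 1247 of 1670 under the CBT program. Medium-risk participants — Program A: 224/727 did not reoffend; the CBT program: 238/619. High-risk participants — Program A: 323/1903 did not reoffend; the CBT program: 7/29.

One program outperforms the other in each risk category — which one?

the CBT program

Low-risk: Program A 57/87 = 65.5%, the CBT program 1247/1670 = 74.7% → the CBT program
Medium-risk: Program A 224/727 = 30.8%, the CBT program 238/619 = 38.4% → the CBT program
High-risk: Program A 323/1903 = 17.0%, the CBT program 7/29 = 24.1% → the CBT program
The CBT program has the higher rate in all 3 groups.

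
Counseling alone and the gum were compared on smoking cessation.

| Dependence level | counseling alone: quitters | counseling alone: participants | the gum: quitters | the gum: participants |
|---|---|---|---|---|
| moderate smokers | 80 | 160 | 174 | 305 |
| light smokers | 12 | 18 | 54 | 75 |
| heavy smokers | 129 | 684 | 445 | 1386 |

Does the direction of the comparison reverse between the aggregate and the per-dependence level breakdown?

No

Moderate smokers: counseling alone 80/160 = 50.0%, the gum 174/305 = 57.0% → the gum
Light smokers: counseling alone 12/18 = 66.7%, the gum 54/75 = 72.0% → the gum
Heavy smokers: counseling alone 129/684 = 18.9%, the gum 445/1386 = 32.1% → the gum
Overall: counseling alone 221/862 = 25.6%, the gum 673/1766 = 38.1% → the gum
The gum wins overall and in every dependence group — no reversal.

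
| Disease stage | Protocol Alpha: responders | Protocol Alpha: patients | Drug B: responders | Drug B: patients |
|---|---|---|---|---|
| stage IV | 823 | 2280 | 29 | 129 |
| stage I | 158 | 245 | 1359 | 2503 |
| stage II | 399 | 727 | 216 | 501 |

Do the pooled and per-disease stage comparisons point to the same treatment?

No

Stage IV: Protocol Alpha 823/2280 = 36.1%, Drug B 29/129 = 22.5% → Protocol Alpha
Stage I: Protocol Alpha 158/245 = 64.5%, Drug B 1359/2503 = 54.3% → Protocol Alpha
Stage II: Protocol Alpha 399/727 = 54.9%, Drug B 216/501 = 43.1% → Protocol Alpha
Overall: Protocol Alpha 1380/3252 = 42.4%, Drug B 1604/3133 = 51.2% → Drug B
Protocol Alpha wins each disease group but Drug B wins overall — the comparison reverses. Protocol Alpha's patients skew toward stage IV, which has a lower base rate.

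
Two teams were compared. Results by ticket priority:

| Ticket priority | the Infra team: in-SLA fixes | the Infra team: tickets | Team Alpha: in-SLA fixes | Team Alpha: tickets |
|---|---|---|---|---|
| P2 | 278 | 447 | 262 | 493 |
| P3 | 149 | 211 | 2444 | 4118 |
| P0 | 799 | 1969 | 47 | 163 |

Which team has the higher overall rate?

Team Alpha

P2: the Infra team 278/447 = 62.2%, Team Alpha 262/493 = 53.1% → the Infra team
P3: the Infra team 149/211 = 70.6%, Team Alpha 2444/4118 = 59.3% → the Infra team
P0: the Infra team 799/1969 = 40.6%, Team Alpha 47/163 = 28.8% → the Infra team
Overall: the Infra team 1226/2627 = 46.7%, Team Alpha 2753/4774 = 57.7% → Team Alpha
(The Infra team wins every ticket group but Team Alpha wins overall — the Infra team's tickets skew toward the low-rate P0 group.)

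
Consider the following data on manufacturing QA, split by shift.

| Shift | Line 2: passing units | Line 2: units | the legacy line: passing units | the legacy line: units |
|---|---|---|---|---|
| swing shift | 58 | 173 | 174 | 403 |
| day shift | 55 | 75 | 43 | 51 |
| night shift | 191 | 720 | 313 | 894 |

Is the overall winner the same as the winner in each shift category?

Yes

Swing shift: Line 2 58/173 = 33.5%, the legacy line 174/403 = 43.2% → the legacy line
Day shift: Line 2 55/75 = 73.3%, the legacy line 43/51 = 84.3% → the legacy line
Night shift: Line 2 191/720 = 26.5%, the legacy line 313/894 = 35.0% → the legacy line
Overall: Line 2 304/968 = 31.4%, the legacy line 530/1348 = 39.3% → the legacy line
The legacy line wins overall and in every shift group — no reversal.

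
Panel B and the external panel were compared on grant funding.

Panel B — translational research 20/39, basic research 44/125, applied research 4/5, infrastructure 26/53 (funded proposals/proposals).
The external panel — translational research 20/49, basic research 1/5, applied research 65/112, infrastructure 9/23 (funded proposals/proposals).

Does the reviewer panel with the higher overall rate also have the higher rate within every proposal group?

No

Translational research: Panel B 20/39 = 51.3%, the external panel 20/49 = 40.8% → Panel B
Basic research: Panel B 44/125 = 35.2%, the external panel 1/5 = 20.0% → Panel B
Applied research: Panel B 4/5 = 80.0%, the external panel 65/112 = 58.0% → Panel B
Infrastructure: Panel B 26/53 = 49.1%, the external panel 9/23 = 39.1% → Panel B
Overall: Panel B 94/222 = 42.3%, the external panel 95/189 = 50.3% → the external panel
Panel B wins each proposal group but the external panel wins overall — the comparison reverses. Panel B's proposals skew toward basic research, which has a lower base rate.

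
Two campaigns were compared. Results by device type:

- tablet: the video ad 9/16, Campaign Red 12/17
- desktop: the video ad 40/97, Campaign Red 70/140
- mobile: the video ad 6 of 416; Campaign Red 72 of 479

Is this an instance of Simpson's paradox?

Tablet: the video ad 9/16 = 56.2%, Campaign Red 12/17 = 70.6% → Campaign Red
Desktop: the video ad 40/97 = 41.2%, Campaign Red 70/140 = 50.0% → Campaign Red
Mobile: the video ad 6/416 = 1.4%, Campaign Red 72/479 = 15.0% → Campaign Red
Overall: the video ad 55/529 = 10.4%, Campaign Red 154/636 = 24.2% → Campaign Red
Campaign Red wins overall and in every device group — no reversal.

No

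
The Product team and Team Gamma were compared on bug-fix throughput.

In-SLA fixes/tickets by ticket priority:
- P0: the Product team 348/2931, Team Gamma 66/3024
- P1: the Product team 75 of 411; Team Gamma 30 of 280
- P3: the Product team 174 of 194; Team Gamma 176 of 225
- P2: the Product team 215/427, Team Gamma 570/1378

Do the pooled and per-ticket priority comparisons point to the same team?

P0: the Product team 348/2931 = 11.9%, Team Gamma 66/3024 = 2.2% → the Product team
P1: the Product team 75/411 = 18.2%, Team Gamma 30/280 = 10.7% → the Product team
P3: the Product team 174/194 = 89.7%, Team Gamma 176/225 = 78.2% → the Product team
P2: the Product team 215/427 = 50.4%, Team Gamma 570/1378 = 41.4% → the Product team
Overall: the Product team 812/3963 = 20.5%, Team Gamma 842/4907 = 17.2% → the Product team
The Product team wins overall and in every ticket group — no reversal.

Yes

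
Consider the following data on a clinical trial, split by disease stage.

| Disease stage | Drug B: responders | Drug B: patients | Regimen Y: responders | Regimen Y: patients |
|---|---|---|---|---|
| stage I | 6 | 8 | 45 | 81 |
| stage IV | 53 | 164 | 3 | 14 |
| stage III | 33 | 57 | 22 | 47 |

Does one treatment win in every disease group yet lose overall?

Stage I: Drug B 6/8 = 75.0%, Regimen Y 45/81 = 55.6% → Drug B
Stage IV: Drug B 53/164 = 32.3%, Regimen Y 3/14 = 21.4% → Drug B
Stage III: Drug B 33/57 = 57.9%, Regimen Y 22/47 = 46.8% → Drug B
Overall: Drug B 92/229 = 40.2%, Regimen Y 70/142 = 49.3% → Regimen Y
Drug B wins each disease group but Regimen Y wins overall — the comparison reverses. Drug B's patients skew toward stage IV, which has a lower base rate.

Yes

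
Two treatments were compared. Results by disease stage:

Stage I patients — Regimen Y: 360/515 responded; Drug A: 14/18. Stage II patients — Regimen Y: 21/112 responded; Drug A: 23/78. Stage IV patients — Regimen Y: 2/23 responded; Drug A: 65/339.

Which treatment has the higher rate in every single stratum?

Stage I: Regimen Y 360/515 = 69.9%, Drug A 14/18 = 77.8% → Drug A
Stage II: Regimen Y 21/112 = 18.8%, Drug A 23/78 = 29.5% → Drug A
Stage IV: Regimen Y 2/23 = 8.7%, Drug A 65/339 = 19.2% → Drug A
Drug A has the higher rate in all 3 groups.

Drug A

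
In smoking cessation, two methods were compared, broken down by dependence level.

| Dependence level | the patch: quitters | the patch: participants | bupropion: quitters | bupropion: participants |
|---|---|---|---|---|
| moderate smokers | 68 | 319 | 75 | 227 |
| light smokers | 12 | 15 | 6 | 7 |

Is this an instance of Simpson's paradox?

Moderate smokers: the patch 68/319 = 21.3%, bupropion 75/227 = 33.0% → bupropion
Light smokers: the patch 12/15 = 80.0%, bupropion 6/7 = 85.7% → bupropion
Overall: the patch 80/334 = 24.0%, bupropion 81/234 = 34.6% → bupropion
Bupropion wins overall and in every dependence group — no reversal.

No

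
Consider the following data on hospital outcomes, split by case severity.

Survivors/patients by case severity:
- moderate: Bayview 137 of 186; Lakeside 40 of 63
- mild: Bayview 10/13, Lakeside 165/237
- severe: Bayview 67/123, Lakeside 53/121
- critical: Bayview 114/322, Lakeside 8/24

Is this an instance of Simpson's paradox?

Yes

Moderate: Bayview 137/186 = 73.7%, Lakeside 40/63 = 63.5% → Bayview
Mild: Bayview 10/13 = 76.9%, Lakeside 165/237 = 69.6% → Bayview
Severe: Bayview 67/123 = 54.5%, Lakeside 53/121 = 43.8% → Bayview
Critical: Bayview 114/322 = 35.4%, Lakeside 8/24 = 33.3% → Bayview
Overall: Bayview 328/644 = 50.9%, Lakeside 266/445 = 59.8% → Lakeside
Bayview wins each case group but Lakeside wins overall — the comparison reverses. Bayview's patients skew toward critical, which has a lower base rate.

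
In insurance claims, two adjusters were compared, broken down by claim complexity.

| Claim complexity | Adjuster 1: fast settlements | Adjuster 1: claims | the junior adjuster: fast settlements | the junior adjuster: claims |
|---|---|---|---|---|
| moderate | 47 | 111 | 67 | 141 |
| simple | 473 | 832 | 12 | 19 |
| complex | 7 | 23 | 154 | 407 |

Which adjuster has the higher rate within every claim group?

the junior adjuster

Moderate: Adjuster 1 47/111 = 42.3%, the junior adjuster 67/141 = 47.5% → the junior adjuster
Simple: Adjuster 1 473/832 = 56.9%, the junior adjuster 12/19 = 63.2% → the junior adjuster
Complex: Adjuster 1 7/23 = 30.4%, the junior adjuster 154/407 = 37.8% → the junior adjuster
The junior adjuster has the higher rate in all 3 groups.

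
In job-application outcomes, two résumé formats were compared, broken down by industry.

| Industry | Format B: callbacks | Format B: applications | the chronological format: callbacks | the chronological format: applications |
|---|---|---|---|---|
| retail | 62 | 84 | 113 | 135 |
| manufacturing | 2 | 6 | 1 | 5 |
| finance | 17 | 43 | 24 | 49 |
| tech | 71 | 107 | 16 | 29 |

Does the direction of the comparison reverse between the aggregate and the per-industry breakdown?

No

Retail: Format B 62/84 = 73.8%, the chronological format 113/135 = 83.7% → the chronological format
Manufacturing: Format B 2/6 = 33.3%, the chronological format 1/5 = 20.0% → Format B
Finance: Format B 17/43 = 39.5%, the chronological format 24/49 = 49.0% → the chronological format
Tech: Format B 71/107 = 66.4%, the chronological format 16/29 = 55.2% → Format B
Overall: Format B 152/240 = 63.3%, the chronological format 154/218 = 70.6% → the chronological format
Neither sweeps: Format B wins 2 of 4 groups, the chronological format wins 2. The chronological format wins overall but not every group — no Simpson reversal.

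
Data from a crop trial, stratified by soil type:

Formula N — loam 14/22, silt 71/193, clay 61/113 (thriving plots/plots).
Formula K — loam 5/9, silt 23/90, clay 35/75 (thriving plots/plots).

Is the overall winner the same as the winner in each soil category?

Loam: Formula N 14/22 = 63.6%, Formula K 5/9 = 55.6% → Formula N
Silt: Formula N 71/193 = 36.8%, Formula K 23/90 = 25.6% → Formula N
Clay: Formula N 61/113 = 54.0%, Formula K 35/75 = 46.7% → Formula N
Overall: Formula N 146/328 = 44.5%, Formula K 63/174 = 36.2% → Formula N
Formula N wins overall and in every soil group — no reversal.

Yes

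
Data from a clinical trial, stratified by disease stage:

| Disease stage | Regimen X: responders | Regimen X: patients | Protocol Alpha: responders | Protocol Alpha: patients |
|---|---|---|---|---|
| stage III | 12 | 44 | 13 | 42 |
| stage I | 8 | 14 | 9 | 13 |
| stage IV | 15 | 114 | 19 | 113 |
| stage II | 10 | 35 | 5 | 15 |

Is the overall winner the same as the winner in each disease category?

Stage III: Regimen X 12/44 = 27.3%, Protocol Alpha 13/42 = 31.0% → Protocol Alpha
Stage I: Regimen X 8/14 = 57.1%, Protocol Alpha 9/13 = 69.2% → Protocol Alpha
Stage IV: Regimen X 15/114 = 13.2%, Protocol Alpha 19/113 = 16.8% → Protocol Alpha
Stage II: Regimen X 10/35 = 28.6%, Protocol Alpha 5/15 = 33.3% → Protocol Alpha
Overall: Regimen X 45/207 = 21.7%, Protocol Alpha 46/183 = 25.1% → Protocol Alpha
Protocol Alpha wins overall and in every disease group — no reversal.

Yes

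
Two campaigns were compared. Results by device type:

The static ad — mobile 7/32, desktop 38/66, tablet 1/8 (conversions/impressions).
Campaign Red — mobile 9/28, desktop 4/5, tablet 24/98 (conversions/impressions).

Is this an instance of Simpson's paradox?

Mobile: the static ad 7/32 = 21.9%, Campaign Red 9/28 = 32.1% → Campaign Red
Desktop: the static ad 38/66 = 57.6%, Campaign Red 4/5 = 80.0% → Campaign Red
Tablet: the static ad 1/8 = 12.5%, Campaign Red 24/98 = 24.5% → Campaign Red
Overall: the static ad 46/106 = 43.4%, Campaign Red 37/131 = 28.2% → the static ad
Campaign Red wins each device group but the static ad wins overall — the comparison reverses. Campaign Red's impressions skew toward tablet, which has a lower base rate.

Yes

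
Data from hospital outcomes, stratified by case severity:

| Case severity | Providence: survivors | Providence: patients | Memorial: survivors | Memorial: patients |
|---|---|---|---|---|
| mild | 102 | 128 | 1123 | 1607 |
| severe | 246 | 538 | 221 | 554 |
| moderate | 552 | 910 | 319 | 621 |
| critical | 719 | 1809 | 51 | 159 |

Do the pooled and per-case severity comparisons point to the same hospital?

No

Mild: Providence 102/128 = 79.7%, Memorial 1123/1607 = 69.9% → Providence
Severe: Providence 246/538 = 45.7%, Memorial 221/554 = 39.9% → Providence
Moderate: Providence 552/910 = 60.7%, Memorial 319/621 = 51.4% → Providence
Critical: Providence 719/1809 = 39.7%, Memorial 51/159 = 32.1% → Providence
Overall: Providence 1619/3385 = 47.8%, Memorial 1714/2941 = 58.3% → Memorial
Providence wins each case group but Memorial wins overall — the comparison reverses. Providence's patients skew toward critical, which has a lower base rate.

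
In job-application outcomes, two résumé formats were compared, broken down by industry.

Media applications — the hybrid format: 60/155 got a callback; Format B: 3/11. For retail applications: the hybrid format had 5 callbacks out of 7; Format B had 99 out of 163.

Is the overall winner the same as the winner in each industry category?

Media: the hybrid format 60/155 = 38.7%, Format B 3/11 = 27.3% → the hybrid format
Retail: the hybrid format 5/7 = 71.4%, Format B 99/163 = 60.7% → the hybrid format
Overall: the hybrid format 65/162 = 40.1%, Format B 102/174 = 58.6% → Format B
The hybrid format wins each industry group but Format B wins overall — the comparison reverses. The hybrid format's applications skew toward media, which has a lower base rate.

No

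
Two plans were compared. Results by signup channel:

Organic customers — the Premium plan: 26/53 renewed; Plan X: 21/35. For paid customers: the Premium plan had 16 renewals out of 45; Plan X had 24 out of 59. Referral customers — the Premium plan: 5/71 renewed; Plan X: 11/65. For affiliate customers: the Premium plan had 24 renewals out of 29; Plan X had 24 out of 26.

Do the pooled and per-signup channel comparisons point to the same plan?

Yes

Organic: the Premium plan 26/53 = 49.1%, Plan X 21/35 = 60.0% → Plan X
Paid: the Premium plan 16/45 = 35.6%, Plan X 24/59 = 40.7% → Plan X
Referral: the Premium plan 5/71 = 7.0%, Plan X 11/65 = 16.9% → Plan X
Affiliate: the Premium plan 24/29 = 82.8%, Plan X 24/26 = 92.3% → Plan X
Overall: the Premium plan 71/198 = 35.9%, Plan X 80/185 = 43.2% → Plan X
Plan X wins overall and in every signup group — no reversal.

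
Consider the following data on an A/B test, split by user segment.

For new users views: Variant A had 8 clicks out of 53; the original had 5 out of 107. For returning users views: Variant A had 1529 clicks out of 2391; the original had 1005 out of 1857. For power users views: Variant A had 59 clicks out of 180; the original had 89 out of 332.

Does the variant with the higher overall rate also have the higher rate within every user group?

Yes

New users: Variant A 8/53 = 15.1%, the original 5/107 = 4.7% → Variant A
Returning users: Variant A 1529/2391 = 63.9%, the original 1005/1857 = 54.1% → Variant A
Power users: Variant A 59/180 = 32.8%, the original 89/332 = 26.8% → Variant A
Overall: Variant A 1596/2624 = 60.8%, the original 1099/2296 = 47.9% → Variant A
Variant A wins overall and in every user group — no reversal.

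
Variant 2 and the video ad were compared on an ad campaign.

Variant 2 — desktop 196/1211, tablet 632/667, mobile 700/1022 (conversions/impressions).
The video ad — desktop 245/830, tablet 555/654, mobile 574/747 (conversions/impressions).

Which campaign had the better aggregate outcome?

Desktop: Variant 2 196/1211 = 16.2%, the video ad 245/830 = 29.5% → the video ad
Tablet: Variant 2 632/667 = 94.8%, the video ad 555/654 = 84.9% → Variant 2
Mobile: Variant 2 700/1022 = 68.5%, the video ad 574/747 = 76.8% → the video ad
Overall: Variant 2 1528/2900 = 52.7%, the video ad 1374/2231 = 61.6% → the video ad
(Neither sweeps every device group, but the video ad has the higher pooled rate.)

the video ad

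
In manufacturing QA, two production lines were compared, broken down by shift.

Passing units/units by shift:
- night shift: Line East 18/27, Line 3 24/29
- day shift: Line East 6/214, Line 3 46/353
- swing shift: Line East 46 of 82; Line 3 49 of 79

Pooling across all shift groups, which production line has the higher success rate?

Line 3

Night shift: Line East 18/27 = 66.7%, Line 3 24/29 = 82.8% → Line 3
Day shift: Line East 6/214 = 2.8%, Line 3 46/353 = 13.0% → Line 3
Swing shift: Line East 46/82 = 56.1%, Line 3 49/79 = 62.0% → Line 3
Overall: Line East 70/323 = 21.7%, Line 3 119/461 = 25.8% → Line 3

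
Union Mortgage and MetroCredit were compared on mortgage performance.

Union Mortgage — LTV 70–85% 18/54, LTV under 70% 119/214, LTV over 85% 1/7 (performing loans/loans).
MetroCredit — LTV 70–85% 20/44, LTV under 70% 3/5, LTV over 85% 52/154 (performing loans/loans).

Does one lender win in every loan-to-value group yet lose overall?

LTV 70–85%: Union Mortgage 18/54 = 33.3%, MetroCredit 20/44 = 45.5% → MetroCredit
LTV under 70%: Union Mortgage 119/214 = 55.6%, MetroCredit 3/5 = 60.0% → MetroCredit
LTV over 85%: Union Mortgage 1/7 = 14.3%, MetroCredit 52/154 = 33.8% → MetroCredit
Overall: Union Mortgage 138/275 = 50.2%, MetroCredit 75/203 = 36.9% → Union Mortgage
MetroCredit wins each loan-to-value group but Union Mortgage wins overall — the comparison reverses. MetroCredit's loans skew toward LTV over 85%, which has a lower base rate.

Yes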